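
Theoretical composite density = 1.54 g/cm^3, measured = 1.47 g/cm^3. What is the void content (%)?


Void% = (rho_theo - rho_actual)/rho_theo * 100 = (1.54 - 1.47)/1.54 * 100 = 4.55%

4.55%


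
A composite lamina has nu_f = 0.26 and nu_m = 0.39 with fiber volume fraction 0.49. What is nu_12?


nu_12 = nu_f*Vf + nu_m*(1-Vf) = 0.26*0.49 + 0.39*0.51 = 0.3263

0.3263


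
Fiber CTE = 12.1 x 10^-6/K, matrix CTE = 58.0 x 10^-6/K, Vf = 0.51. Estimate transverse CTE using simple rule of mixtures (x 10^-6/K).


alpha_2 = alpha_f*Vf + alpha_m*(1-Vf) = 12.1*0.51 + 58.0*0.49 = 34.6 x 10^-6/K

34.6 x 10^-6/K


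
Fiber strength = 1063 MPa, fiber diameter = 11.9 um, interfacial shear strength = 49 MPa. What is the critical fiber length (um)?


Lc = sigma_f * d / (2 * tau_i) = 1063 * 11.9 / (2 * 49) = 129.1 um

129.1 um


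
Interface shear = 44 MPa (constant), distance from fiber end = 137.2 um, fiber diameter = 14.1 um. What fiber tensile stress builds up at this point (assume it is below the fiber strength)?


Force balance: sigma_f * (pi*d^2/4) = tau * (pi*d) * x  ->  sigma_f = 4 * tau * x / d
sigma_f = 4 * 44 * 137.2 / 14.1 = 1712.6 MPa

1712.6 MPa


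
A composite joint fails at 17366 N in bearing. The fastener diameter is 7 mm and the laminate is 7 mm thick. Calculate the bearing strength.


sigma_br = F/(d*h) = 17366/(7*7) = 354.4 MPa

354.4 MPa


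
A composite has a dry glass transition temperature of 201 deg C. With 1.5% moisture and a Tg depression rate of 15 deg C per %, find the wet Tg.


Tg_wet = Tg_dry - k*moisture = 201 - 15*1.5 = 178.5 deg C

178.5 deg C


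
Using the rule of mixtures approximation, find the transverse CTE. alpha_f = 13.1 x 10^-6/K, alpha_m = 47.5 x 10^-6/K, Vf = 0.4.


alpha_2 = alpha_f*Vf + alpha_m*(1-Vf) = 13.1*0.4 + 47.5*0.6 = 33.7 x 10^-6/K

33.7 x 10^-6/K


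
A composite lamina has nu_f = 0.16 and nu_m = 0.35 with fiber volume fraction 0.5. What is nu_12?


nu_12 = nu_f*Vf + nu_m*(1-Vf) = 0.16*0.5 + 0.35*0.5 = 0.255

0.255


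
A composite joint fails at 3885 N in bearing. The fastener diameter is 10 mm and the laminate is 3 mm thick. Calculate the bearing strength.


sigma_br = F/(d*h) = 3885/(10*3) = 129.5 MPa

129.5 MPa


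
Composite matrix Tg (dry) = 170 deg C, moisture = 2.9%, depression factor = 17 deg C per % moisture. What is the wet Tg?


Tg_wet = Tg_dry - k*moisture = 170 - 17*2.9 = 120.7 deg C

120.7 deg C


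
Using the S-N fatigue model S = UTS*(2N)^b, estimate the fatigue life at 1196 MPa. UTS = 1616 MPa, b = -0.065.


N = 0.5 * (S/UTS)^(1/b) = 0.5 * (1196/1616)^(1/-0.065) = 51.2738 cycles

51.2738 cycles


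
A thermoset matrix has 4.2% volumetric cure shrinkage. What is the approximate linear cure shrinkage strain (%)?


Linear shrinkage ≈ vol_shrink/3 = 4.2/3 = 1.4%

1.4%


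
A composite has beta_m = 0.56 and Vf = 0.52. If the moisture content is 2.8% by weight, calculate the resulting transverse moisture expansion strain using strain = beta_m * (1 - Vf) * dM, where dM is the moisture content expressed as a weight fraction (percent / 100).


dM = 2.8/100 = 0.028
strain = beta_m * (1-Vf) * dM = 0.56 * 0.48 * 0.028 = 0.0075264

0.0075264


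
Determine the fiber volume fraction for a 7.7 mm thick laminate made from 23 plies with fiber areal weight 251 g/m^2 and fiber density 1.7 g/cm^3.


Vf = n * FAW / (rho_f * h * 1000) = 23 * 251 / (1.7 * 7.7 * 1000) = 0.441

0.441


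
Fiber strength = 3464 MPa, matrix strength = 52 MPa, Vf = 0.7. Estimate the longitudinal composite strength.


sigma_1 = sigma_f*Vf + sigma_m*(1-Vf) = 3464*0.7 + 52*0.3 = 2440.4 MPa

2440.4 MPa


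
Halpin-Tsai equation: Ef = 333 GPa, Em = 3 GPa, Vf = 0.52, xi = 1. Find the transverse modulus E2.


eta = (Ef/Em - 1)/(Ef/Em + xi) = (111.0 - 1)/(111.0 + 1) = 0.9821
E2 = Em*(1+xi*eta*Vf)/(1-eta*Vf) = 9.26 GPa

9.26 GPa


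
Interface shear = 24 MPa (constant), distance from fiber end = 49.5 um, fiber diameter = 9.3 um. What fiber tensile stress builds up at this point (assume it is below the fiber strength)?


Force balance: sigma_f * (pi*d^2/4) = tau * (pi*d) * x  ->  sigma_f = 4 * tau * x / d
sigma_f = 4 * 24 * 49.5 / 9.3 = 511.0 MPa

511.0 MPa


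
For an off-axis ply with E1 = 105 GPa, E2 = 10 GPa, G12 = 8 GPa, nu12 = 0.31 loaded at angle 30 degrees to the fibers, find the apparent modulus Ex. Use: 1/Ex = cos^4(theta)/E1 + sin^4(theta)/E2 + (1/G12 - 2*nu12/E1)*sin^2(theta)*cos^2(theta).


cos^4(30) = 0.5625, sin^4(30) = 0.0625, sin^2(30)*cos^2(30) = 0.1875
1/G12 - 2*nu12/E1 = 1/8 - 2*0.31/105 = 0.119095 GPa^-1
1/Ex = 0.5625/105 + 0.0625/10 + 0.119095*0.1875 = 0.0339375 GPa^-1
Ex = 29.47 GPa

29.47 GPa


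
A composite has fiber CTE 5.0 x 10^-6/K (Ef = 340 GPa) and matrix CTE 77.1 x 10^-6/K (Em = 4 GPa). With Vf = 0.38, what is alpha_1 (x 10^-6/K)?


E1 = Ef*Vf + Em*(1-Vf) = 131.68
alpha_1 = (alpha_f*Ef*Vf + alpha_m*Em*(1-Vf))/E1 = 6.36 x 10^-6/K

6.36 x 10^-6/K


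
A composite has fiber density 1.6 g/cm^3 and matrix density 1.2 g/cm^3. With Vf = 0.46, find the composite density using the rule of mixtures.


rho_c = rho_f*Vf + rho_m*(1-Vf) = 1.6*0.46 + 1.2*0.54 = 1.384 g/cm^3

1.384 g/cm^3


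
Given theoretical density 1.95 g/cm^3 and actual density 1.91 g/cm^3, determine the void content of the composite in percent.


Void% = (rho_theo - rho_actual)/rho_theo * 100 = (1.95 - 1.91)/1.95 * 100 = 2.05%

2.05%


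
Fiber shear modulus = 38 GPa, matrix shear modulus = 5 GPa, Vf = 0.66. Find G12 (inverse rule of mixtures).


1/G12 = Vf/Gf + (1-Vf)/Gm = 0.66/38 + 0.34/5
G12 = 11.71 GPa

11.71 GPa


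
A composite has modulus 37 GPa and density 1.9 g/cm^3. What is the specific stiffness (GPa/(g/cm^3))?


Specific stiffness = E/rho = 37/1.9 = 19.5 GPa/(g/cm^3)

19.5 GPa/(g/cm^3)


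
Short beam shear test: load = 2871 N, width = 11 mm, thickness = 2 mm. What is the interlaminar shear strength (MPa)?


ILSS = 3F/(4bh) = 3*2871/(4*11*2) = 97.88 MPa

97.88 MPa


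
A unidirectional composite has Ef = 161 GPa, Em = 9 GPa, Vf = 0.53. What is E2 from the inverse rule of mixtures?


1/E2 = Vf/Ef + (1-Vf)/Em = 0.53/161 + 0.47/9
E2 = 18.01 GPa

18.01 GPa


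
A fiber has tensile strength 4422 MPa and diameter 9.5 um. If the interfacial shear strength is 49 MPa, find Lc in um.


Lc = sigma_f * d / (2 * tau_i) = 4422 * 9.5 / (2 * 49) = 428.7 um

428.7 um


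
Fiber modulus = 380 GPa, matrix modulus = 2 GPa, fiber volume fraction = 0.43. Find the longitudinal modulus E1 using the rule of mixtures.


E1 = Ef*Vf + Em*(1-Vf) = 380*0.43 + 2*0.57 = 164.54 GPa

164.54 GPa


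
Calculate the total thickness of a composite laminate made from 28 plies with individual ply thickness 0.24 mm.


h = n * t_ply = 28 * 0.24 = 6.72 mm

6.72 mm


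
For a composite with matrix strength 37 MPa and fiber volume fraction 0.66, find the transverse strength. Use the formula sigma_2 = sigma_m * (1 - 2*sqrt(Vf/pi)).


factor = 1 - 2*sqrt(0.66/pi) = 0.0833
sigma_2 = 37 * 0.0833 = 3.08 MPa

3.08 MPa


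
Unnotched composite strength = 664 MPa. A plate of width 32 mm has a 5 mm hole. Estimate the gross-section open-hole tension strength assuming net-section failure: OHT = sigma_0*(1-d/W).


OHT = sigma_0*(1-d/W) = 664*(1-5/32) = 560.3 MPa

560.3 MPa


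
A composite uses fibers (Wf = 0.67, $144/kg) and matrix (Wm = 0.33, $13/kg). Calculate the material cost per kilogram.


Cost = cost_f*Wf + cost_m*Wm = 144*0.67 + 13*0.33 = $100.77/kg

$100.77/kg


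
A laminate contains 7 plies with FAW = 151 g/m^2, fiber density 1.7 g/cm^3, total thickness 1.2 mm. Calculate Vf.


Vf = n * FAW / (rho_f * h * 1000) = 7 * 151 / (1.7 * 1.2 * 1000) = 0.5181

0.5181


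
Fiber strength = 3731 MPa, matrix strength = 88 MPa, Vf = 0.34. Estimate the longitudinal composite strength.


sigma_1 = sigma_f*Vf + sigma_m*(1-Vf) = 3731*0.34 + 88*0.66 = 1326.6 MPa

1326.6 MPa


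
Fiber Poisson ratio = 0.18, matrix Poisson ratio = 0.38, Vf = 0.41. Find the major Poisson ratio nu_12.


nu_12 = nu_f*Vf + nu_m*(1-Vf) = 0.18*0.41 + 0.38*0.59 = 0.298

0.298


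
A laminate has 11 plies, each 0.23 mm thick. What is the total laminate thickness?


h = n * t_ply = 11 * 0.23 = 2.53 mm

2.53 mm


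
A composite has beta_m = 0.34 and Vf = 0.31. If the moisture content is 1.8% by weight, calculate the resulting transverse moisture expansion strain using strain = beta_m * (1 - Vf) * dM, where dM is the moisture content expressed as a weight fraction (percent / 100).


dM = 1.8/100 = 0.018
strain = beta_m * (1-Vf) * dM = 0.34 * 0.69 * 0.018 = 0.0042228

0.0042228


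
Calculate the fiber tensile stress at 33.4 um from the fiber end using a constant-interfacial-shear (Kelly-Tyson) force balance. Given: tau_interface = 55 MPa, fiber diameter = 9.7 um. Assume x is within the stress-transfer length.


Force balance: sigma_f * (pi*d^2/4) = tau * (pi*d) * x  ->  sigma_f = 4 * tau * x / d
sigma_f = 4 * 55 * 33.4 / 9.7 = 757.5 MPa

757.5 MPa


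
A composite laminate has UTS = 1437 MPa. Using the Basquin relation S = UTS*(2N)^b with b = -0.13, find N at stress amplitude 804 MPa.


N = 0.5 * (S/UTS)^(1/b) = 0.5 * (804/1437)^(1/-0.13) = 43.5487 cycles

43.5487 cycles


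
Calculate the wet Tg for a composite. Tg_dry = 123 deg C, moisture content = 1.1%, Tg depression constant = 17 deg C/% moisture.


Tg_wet = Tg_dry - k*moisture = 123 - 17*1.1 = 104.3 deg C

104.3 deg C


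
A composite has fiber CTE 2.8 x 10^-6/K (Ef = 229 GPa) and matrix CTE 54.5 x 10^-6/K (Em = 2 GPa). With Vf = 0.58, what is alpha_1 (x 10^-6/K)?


E1 = Ef*Vf + Em*(1-Vf) = 133.66
alpha_1 = (alpha_f*Ef*Vf + alpha_m*Em*(1-Vf))/E1 = 3.12 x 10^-6/K

3.12 x 10^-6/K


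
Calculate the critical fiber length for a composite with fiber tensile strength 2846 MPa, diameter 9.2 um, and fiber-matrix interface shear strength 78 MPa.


Lc = sigma_f * d / (2 * tau_i) = 2846 * 9.2 / (2 * 78) = 167.8 um

167.8 um


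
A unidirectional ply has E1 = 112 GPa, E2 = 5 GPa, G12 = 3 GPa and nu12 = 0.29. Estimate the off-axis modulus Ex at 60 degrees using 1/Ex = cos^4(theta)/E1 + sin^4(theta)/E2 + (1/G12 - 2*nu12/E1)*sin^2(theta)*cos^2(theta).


cos^4(60) = 0.0625, sin^4(60) = 0.5625, sin^2(60)*cos^2(60) = 0.1875
1/G12 - 2*nu12/E1 = 1/3 - 2*0.29/112 = 0.328155 GPa^-1
1/Ex = 0.0625/112 + 0.5625/5 + 0.328155*0.1875 = 0.1745871 GPa^-1
Ex = 5.73 GPa

5.73 GPa


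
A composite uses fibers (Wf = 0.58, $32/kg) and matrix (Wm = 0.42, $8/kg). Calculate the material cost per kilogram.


Cost = cost_f*Wf + cost_m*Wm = 32*0.58 + 8*0.42 = $21.92/kg

$21.92/kg


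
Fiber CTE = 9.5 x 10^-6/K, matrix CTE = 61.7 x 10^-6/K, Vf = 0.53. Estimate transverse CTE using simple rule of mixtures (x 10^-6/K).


alpha_2 = alpha_f*Vf + alpha_m*(1-Vf) = 9.5*0.53 + 61.7*0.47 = 34.0 x 10^-6/K

34.0 x 10^-6/K


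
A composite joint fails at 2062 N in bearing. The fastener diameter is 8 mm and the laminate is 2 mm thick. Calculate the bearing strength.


sigma_br = F/(d*h) = 2062/(8*2) = 128.9 MPa

128.9 MPa


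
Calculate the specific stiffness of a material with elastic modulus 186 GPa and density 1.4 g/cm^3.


Specific stiffness = E/rho = 186/1.4 = 132.9 GPa/(g/cm^3)

132.9 GPa/(g/cm^3)


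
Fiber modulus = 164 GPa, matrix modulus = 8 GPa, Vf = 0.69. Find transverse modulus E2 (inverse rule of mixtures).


1/E2 = Vf/Ef + (1-Vf)/Em = 0.69/164 + 0.31/8
E2 = 23.28 GPa

23.28 GPa


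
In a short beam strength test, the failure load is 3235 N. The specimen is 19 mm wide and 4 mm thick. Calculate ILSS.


ILSS = 3F/(4bh) = 3*3235/(4*19*4) = 31.92 MPa

31.92 MPa


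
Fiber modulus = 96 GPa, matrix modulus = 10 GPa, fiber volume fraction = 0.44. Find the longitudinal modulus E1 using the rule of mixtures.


E1 = Ef*Vf + Em*(1-Vf) = 96*0.44 + 10*0.56 = 47.84 GPa

47.84 GPa


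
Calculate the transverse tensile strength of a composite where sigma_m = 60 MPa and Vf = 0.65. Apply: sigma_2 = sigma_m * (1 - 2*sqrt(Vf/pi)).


factor = 1 - 2*sqrt(0.65/pi) = 0.0903
sigma_2 = 60 * 0.0903 = 5.42 MPa

5.42 MPa


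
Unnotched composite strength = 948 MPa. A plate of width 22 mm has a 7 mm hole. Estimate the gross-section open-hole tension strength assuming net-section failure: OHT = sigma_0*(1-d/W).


OHT = sigma_0*(1-d/W) = 948*(1-7/22) = 646.4 MPa

646.4 MPa


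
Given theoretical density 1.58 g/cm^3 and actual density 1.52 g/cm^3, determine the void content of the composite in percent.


Void% = (rho_theo - rho_actual)/rho_theo * 100 = (1.58 - 1.52)/1.58 * 100 = 3.8%

3.8%


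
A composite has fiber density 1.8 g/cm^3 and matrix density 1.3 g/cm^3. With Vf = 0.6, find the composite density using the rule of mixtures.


rho_c = rho_f*Vf + rho_m*(1-Vf) = 1.8*0.6 + 1.3*0.4 = 1.6 g/cm^3

1.6 g/cm^3


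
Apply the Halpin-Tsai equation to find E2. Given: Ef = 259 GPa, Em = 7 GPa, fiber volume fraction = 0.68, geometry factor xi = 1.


eta = (Ef/Em - 1)/(Ef/Em + xi) = (37.0 - 1)/(37.0 + 1) = 0.9474
E2 = Em*(1+xi*eta*Vf)/(1-eta*Vf) = 32.35 GPa

32.35 GPa


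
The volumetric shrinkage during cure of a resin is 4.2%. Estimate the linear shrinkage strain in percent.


Linear shrinkage ≈ vol_shrink/3 = 4.2/3 = 1.4%

1.4%


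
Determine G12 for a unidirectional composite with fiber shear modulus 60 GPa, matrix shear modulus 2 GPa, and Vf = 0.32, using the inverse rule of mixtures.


1/G12 = Vf/Gf + (1-Vf)/Gm = 0.32/60 + 0.68/2
G12 = 2.9 GPa

2.9 GPa


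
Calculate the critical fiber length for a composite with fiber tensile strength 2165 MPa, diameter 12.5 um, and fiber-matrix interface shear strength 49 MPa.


Lc = sigma_f * d / (2 * tau_i) = 2165 * 12.5 / (2 * 49) = 276.1 um

276.1 um


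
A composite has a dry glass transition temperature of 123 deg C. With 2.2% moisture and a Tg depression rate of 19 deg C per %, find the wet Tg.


Tg_wet = Tg_dry - k*moisture = 123 - 19*2.2 = 81.2 deg C

81.2 deg C


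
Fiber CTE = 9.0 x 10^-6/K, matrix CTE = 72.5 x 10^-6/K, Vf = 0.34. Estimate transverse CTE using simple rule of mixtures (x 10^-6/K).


alpha_2 = alpha_f*Vf + alpha_m*(1-Vf) = 9.0*0.34 + 72.5*0.66 = 50.9 x 10^-6/K

50.9 x 10^-6/K


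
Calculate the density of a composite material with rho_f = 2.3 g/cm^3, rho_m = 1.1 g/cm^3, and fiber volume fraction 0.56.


rho_c = rho_f*Vf + rho_m*(1-Vf) = 2.3*0.56 + 1.1*0.44 = 1.772 g/cm^3

1.772 g/cm^3


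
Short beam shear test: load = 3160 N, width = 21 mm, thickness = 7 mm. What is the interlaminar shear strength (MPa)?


ILSS = 3F/(4bh) = 3*3160/(4*21*7) = 16.12 MPa

16.12 MPa


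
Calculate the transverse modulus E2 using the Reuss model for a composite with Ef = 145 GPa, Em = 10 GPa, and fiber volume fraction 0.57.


1/E2 = Vf/Ef + (1-Vf)/Em = 0.57/145 + 0.43/10
E2 = 21.31 GPa

21.31 GPa


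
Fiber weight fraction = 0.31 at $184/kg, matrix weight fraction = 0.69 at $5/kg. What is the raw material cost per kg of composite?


Cost = cost_f*Wf + cost_m*Wm = 184*0.31 + 5*0.69 = $60.49/kg

$60.49/kg


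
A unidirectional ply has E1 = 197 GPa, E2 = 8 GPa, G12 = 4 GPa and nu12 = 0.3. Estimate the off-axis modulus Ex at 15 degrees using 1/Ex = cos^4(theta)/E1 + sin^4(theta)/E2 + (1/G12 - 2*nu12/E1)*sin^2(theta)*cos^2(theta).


cos^4(15) = 0.870513, sin^4(15) = 0.004487, sin^2(15)*cos^2(15) = 0.0625
1/G12 - 2*nu12/E1 = 1/4 - 2*0.3/197 = 0.246954 GPa^-1
1/Ex = 0.870513/197 + 0.004487/8 + 0.246954*0.0625 = 0.0204144 GPa^-1
Ex = 48.99 GPa

48.99 GPa


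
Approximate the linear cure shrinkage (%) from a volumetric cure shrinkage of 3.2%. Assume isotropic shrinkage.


Linear shrinkage ≈ vol_shrink/3 = 3.2/3 = 1.067%

1.067%


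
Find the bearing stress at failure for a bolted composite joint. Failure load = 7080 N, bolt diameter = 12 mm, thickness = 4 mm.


sigma_br = F/(d*h) = 7080/(12*4) = 147.5 MPa

147.5 MPa


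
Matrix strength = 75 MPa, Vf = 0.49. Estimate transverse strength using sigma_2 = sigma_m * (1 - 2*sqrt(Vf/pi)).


factor = 1 - 2*sqrt(0.49/pi) = 0.2101
sigma_2 = 75 * 0.2101 = 15.76 MPa

15.76 MPa


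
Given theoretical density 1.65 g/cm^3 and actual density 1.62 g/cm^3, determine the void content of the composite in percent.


Void% = (rho_theo - rho_actual)/rho_theo * 100 = (1.65 - 1.62)/1.65 * 100 = 1.82%

1.82%


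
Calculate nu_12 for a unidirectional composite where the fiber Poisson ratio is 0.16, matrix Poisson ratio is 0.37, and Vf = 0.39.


nu_12 = nu_f*Vf + nu_m*(1-Vf) = 0.16*0.39 + 0.37*0.61 = 0.2881

0.2881


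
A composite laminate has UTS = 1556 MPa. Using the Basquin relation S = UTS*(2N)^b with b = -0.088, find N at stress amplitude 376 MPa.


N = 0.5 * (S/UTS)^(1/b) = 0.5 * (376/1556)^(1/-0.088) = 5.1087e+06 cycles

5.1087e+06 cycles


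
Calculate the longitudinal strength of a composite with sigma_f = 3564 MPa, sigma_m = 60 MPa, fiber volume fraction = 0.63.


sigma_1 = sigma_f*Vf + sigma_m*(1-Vf) = 3564*0.63 + 60*0.37 = 2267.5 MPa

2267.5 MPa


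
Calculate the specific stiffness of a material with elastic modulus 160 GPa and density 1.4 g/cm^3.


Specific stiffness = E/rho = 160/1.4 = 114.3 GPa/(g/cm^3)

114.3 GPa/(g/cm^3)


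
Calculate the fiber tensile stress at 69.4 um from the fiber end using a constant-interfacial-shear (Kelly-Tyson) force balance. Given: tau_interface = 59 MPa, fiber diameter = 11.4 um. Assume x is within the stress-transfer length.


Force balance: sigma_f * (pi*d^2/4) = tau * (pi*d) * x  ->  sigma_f = 4 * tau * x / d
sigma_f = 4 * 59 * 69.4 / 11.4 = 1436.7 MPa

1436.7 MPa


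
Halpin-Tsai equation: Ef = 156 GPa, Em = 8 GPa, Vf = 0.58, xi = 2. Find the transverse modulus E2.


eta = (Ef/Em - 1)/(Ef/Em + xi) = (19.5 - 1)/(19.5 + 2) = 0.8605
E2 = Em*(1+xi*eta*Vf)/(1-eta*Vf) = 31.91 GPa

31.91 GPa


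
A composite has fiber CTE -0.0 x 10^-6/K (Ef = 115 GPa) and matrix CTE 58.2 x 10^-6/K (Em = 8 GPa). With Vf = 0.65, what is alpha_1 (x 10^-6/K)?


E1 = Ef*Vf + Em*(1-Vf) = 77.55
alpha_1 = (alpha_f*Ef*Vf + alpha_m*Em*(1-Vf))/E1 = 2.1 x 10^-6/K

2.1 x 10^-6/K


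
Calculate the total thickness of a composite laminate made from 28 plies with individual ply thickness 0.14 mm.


h = n * t_ply = 28 * 0.14 = 3.92 mm

3.92 mm


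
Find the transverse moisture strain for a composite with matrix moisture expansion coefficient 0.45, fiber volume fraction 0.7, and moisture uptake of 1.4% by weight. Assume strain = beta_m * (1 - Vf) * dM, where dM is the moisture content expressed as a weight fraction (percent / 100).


dM = 1.4/100 = 0.014
strain = beta_m * (1-Vf) * dM = 0.45 * 0.3 * 0.014 = 0.00189

0.00189


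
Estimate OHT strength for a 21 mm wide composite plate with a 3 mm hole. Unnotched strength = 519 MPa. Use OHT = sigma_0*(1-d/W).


OHT = sigma_0*(1-d/W) = 519*(1-3/21) = 444.9 MPa

444.9 MPa


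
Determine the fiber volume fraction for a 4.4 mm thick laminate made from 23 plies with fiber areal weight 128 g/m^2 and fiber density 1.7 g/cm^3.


Vf = n * FAW / (rho_f * h * 1000) = 23 * 128 / (1.7 * 4.4 * 1000) = 0.3936

0.3936


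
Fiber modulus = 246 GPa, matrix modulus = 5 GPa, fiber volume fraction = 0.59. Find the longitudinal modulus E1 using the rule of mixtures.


E1 = Ef*Vf + Em*(1-Vf) = 246*0.59 + 5*0.41 = 147.19 GPa

147.19 GPa


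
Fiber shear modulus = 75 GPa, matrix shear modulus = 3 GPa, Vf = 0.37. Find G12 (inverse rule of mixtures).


1/G12 = Vf/Gf + (1-Vf)/Gm = 0.37/75 + 0.63/3
G12 = 4.65 GPa

4.65 GPa


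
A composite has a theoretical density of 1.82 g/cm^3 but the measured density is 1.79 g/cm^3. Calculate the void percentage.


Void% = (rho_theo - rho_actual)/rho_theo * 100 = (1.82 - 1.79)/1.82 * 100 = 1.65%

1.65%


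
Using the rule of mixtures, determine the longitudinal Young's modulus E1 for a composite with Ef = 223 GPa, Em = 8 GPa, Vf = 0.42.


E1 = Ef*Vf + Em*(1-Vf) = 223*0.42 + 8*0.58 = 98.3 GPa

98.3 GPa


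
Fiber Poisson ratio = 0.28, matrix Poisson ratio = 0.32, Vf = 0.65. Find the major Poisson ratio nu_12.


nu_12 = nu_f*Vf + nu_m*(1-Vf) = 0.28*0.65 + 0.32*0.35 = 0.294

0.294


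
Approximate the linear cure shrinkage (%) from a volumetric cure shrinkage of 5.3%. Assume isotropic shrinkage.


Linear shrinkage ≈ vol_shrink/3 = 5.3/3 = 1.767%

1.767%


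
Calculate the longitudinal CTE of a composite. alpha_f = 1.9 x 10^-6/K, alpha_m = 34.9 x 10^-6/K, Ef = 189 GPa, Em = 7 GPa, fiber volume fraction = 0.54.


E1 = Ef*Vf + Em*(1-Vf) = 105.28
alpha_1 = (alpha_f*Ef*Vf + alpha_m*Em*(1-Vf))/E1 = 2.91 x 10^-6/K

2.91 x 10^-6/K


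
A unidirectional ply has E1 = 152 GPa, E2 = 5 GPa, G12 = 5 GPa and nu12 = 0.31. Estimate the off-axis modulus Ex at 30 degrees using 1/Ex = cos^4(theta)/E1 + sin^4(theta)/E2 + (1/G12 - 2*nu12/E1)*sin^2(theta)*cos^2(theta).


cos^4(30) = 0.5625, sin^4(30) = 0.0625, sin^2(30)*cos^2(30) = 0.1875
1/G12 - 2*nu12/E1 = 1/5 - 2*0.31/152 = 0.195921 GPa^-1
1/Ex = 0.5625/152 + 0.0625/5 + 0.195921*0.1875 = 0.0529359 GPa^-1
Ex = 18.89 GPa

18.89 GPa


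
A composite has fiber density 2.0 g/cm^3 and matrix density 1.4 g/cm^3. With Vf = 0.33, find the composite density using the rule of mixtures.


rho_c = rho_f*Vf + rho_m*(1-Vf) = 2.0*0.33 + 1.4*0.67 = 1.598 g/cm^3

1.598 g/cm^3


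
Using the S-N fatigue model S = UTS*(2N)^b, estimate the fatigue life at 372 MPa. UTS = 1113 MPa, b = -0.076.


N = 0.5 * (S/UTS)^(1/b) = 0.5 * (372/1113)^(1/-0.076) = 915164.7283 cycles

915164.7283 cycles


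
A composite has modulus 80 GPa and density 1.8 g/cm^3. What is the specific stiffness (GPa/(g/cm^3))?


Specific stiffness = E/rho = 80/1.8 = 44.4 GPa/(g/cm^3)

44.4 GPa/(g/cm^3)


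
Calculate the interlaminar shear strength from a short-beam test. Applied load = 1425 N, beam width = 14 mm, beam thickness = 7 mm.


ILSS = 3F/(4bh) = 3*1425/(4*14*7) = 10.91 MPa

10.91 MPa


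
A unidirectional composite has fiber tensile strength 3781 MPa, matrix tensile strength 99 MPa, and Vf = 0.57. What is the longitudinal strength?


sigma_1 = sigma_f*Vf + sigma_m*(1-Vf) = 3781*0.57 + 99*0.43 = 2197.7 MPa

2197.7 MPa


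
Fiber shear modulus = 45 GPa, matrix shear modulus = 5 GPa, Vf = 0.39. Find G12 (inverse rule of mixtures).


1/G12 = Vf/Gf + (1-Vf)/Gm = 0.39/45 + 0.61/5
G12 = 7.65 GPa

7.65 GPa


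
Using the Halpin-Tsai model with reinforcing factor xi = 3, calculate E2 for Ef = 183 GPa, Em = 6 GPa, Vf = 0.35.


eta = (Ef/Em - 1)/(Ef/Em + xi) = (30.5 - 1)/(30.5 + 3) = 0.8806
E2 = Em*(1+xi*eta*Vf)/(1-eta*Vf) = 16.69 GPa

16.69 GPa


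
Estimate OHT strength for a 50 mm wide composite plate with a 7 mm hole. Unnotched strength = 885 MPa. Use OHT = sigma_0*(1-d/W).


OHT = sigma_0*(1-d/W) = 885*(1-7/50) = 761.1 MPa

761.1 MPa


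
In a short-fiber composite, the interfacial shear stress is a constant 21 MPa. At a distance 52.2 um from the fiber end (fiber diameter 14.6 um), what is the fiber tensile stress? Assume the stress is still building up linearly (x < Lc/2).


Force balance: sigma_f * (pi*d^2/4) = tau * (pi*d) * x  ->  sigma_f = 4 * tau * x / d
sigma_f = 4 * 21 * 52.2 / 14.6 = 300.3 MPa

300.3 MPa


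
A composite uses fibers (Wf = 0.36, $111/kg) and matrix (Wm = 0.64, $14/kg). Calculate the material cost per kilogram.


Cost = cost_f*Wf + cost_m*Wm = 111*0.36 + 14*0.64 = $48.92/kg

$48.92/kg


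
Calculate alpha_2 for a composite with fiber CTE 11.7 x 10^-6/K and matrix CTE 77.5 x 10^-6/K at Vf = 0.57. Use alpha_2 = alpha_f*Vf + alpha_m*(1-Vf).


alpha_2 = alpha_f*Vf + alpha_m*(1-Vf) = 11.7*0.57 + 77.5*0.43 = 40.0 x 10^-6/K

40.0 x 10^-6/K


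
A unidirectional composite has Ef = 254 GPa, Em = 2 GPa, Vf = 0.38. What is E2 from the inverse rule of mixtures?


1/E2 = Vf/Ef + (1-Vf)/Em = 0.38/254 + 0.62/2
E2 = 3.21 GPa

3.21 GPa


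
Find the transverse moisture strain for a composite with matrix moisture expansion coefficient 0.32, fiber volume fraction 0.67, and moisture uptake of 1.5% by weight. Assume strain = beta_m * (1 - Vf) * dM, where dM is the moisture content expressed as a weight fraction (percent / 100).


dM = 1.5/100 = 0.015
strain = beta_m * (1-Vf) * dM = 0.32 * 0.33 * 0.015 = 0.001584

0.001584


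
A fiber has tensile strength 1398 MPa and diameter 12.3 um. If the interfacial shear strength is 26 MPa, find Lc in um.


Lc = sigma_f * d / (2 * tau_i) = 1398 * 12.3 / (2 * 26) = 330.7 um

330.7 um


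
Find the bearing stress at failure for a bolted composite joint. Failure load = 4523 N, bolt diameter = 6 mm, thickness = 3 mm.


sigma_br = F/(d*h) = 4523/(6*3) = 251.3 MPa

251.3 MPa


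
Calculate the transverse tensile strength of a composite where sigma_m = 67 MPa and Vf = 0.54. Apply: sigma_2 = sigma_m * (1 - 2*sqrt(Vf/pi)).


factor = 1 - 2*sqrt(0.54/pi) = 0.1708
sigma_2 = 67 * 0.1708 = 11.44 MPa

11.44 MPa


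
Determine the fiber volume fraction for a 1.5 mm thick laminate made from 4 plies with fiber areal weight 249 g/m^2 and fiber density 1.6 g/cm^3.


Vf = n * FAW / (rho_f * h * 1000) = 4 * 249 / (1.6 * 1.5 * 1000) = 0.415

0.415


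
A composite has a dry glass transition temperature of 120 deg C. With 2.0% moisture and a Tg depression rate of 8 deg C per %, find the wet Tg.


Tg_wet = Tg_dry - k*moisture = 120 - 8*2.0 = 104.0 deg C

104.0 deg C


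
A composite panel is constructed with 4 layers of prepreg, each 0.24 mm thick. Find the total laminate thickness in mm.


h = n * t_ply = 4 * 0.24 = 0.96 mm

0.96 mm


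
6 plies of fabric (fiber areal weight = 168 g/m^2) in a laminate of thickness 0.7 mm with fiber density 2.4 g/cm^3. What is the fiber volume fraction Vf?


Vf = n * FAW / (rho_f * h * 1000) = 6 * 168 / (2.4 * 0.7 * 1000) = 0.6

0.6


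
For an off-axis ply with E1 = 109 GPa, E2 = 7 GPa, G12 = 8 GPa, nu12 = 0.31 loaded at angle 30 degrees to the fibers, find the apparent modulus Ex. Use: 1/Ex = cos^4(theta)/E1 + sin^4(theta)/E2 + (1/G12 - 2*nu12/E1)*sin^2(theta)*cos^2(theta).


cos^4(30) = 0.5625, sin^4(30) = 0.0625, sin^2(30)*cos^2(30) = 0.1875
1/G12 - 2*nu12/E1 = 1/8 - 2*0.31/109 = 0.119312 GPa^-1
1/Ex = 0.5625/109 + 0.0625/7 + 0.119312*0.1875 = 0.0364601 GPa^-1
Ex = 27.43 GPa

27.43 GPa


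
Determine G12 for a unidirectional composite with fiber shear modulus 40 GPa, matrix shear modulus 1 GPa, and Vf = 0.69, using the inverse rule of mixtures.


1/G12 = Vf/Gf + (1-Vf)/Gm = 0.69/40 + 0.31/1
G12 = 3.06 GPa

3.06 GPa


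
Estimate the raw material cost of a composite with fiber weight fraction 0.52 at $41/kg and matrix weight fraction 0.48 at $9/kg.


Cost = cost_f*Wf + cost_m*Wm = 41*0.52 + 9*0.48 = $25.64/kg

$25.64/kg


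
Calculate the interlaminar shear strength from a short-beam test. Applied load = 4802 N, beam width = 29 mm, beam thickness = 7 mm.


ILSS = 3F/(4bh) = 3*4802/(4*29*7) = 17.74 MPa

17.74 MPa


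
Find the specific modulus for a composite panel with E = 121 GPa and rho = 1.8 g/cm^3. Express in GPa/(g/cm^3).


Specific stiffness = E/rho = 121/1.8 = 67.2 GPa/(g/cm^3)

67.2 GPa/(g/cm^3)


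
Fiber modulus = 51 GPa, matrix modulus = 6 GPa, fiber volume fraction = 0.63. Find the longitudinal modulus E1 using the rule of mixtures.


E1 = Ef*Vf + Em*(1-Vf) = 51*0.63 + 6*0.37 = 34.35 GPa

34.35 GPa


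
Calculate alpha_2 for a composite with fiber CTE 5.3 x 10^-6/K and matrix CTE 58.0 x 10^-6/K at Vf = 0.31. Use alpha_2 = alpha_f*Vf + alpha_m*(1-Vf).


alpha_2 = alpha_f*Vf + alpha_m*(1-Vf) = 5.3*0.31 + 58.0*0.69 = 41.7 x 10^-6/K

41.7 x 10^-6/K


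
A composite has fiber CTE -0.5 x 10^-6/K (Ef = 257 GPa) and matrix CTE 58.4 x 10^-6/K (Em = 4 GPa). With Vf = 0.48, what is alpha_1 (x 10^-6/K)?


E1 = Ef*Vf + Em*(1-Vf) = 125.44
alpha_1 = (alpha_f*Ef*Vf + alpha_m*Em*(1-Vf))/E1 = 0.48 x 10^-6/K

0.48 x 10^-6/K


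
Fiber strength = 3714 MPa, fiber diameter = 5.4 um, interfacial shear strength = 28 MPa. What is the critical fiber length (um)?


Lc = sigma_f * d / (2 * tau_i) = 3714 * 5.4 / (2 * 28) = 358.1 um

358.1 um


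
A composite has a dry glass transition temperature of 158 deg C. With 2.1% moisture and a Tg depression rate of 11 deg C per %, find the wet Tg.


Tg_wet = Tg_dry - k*moisture = 158 - 11*2.1 = 134.9 deg C

134.9 deg C


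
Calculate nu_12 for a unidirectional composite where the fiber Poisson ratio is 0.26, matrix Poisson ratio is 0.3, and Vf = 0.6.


nu_12 = nu_f*Vf + nu_m*(1-Vf) = 0.26*0.6 + 0.3*0.4 = 0.276

0.276


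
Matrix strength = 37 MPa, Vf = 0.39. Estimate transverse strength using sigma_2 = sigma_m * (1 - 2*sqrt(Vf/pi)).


factor = 1 - 2*sqrt(0.39/pi) = 0.2953
sigma_2 = 37 * 0.2953 = 10.93 MPa

10.93 MPa


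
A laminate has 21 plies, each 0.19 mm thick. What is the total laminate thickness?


h = n * t_ply = 21 * 0.19 = 3.99 mm

3.99 mm


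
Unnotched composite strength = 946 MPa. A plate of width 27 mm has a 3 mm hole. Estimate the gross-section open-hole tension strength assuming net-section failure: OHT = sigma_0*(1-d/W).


OHT = sigma_0*(1-d/W) = 946*(1-3/27) = 840.9 MPa

840.9 MPa


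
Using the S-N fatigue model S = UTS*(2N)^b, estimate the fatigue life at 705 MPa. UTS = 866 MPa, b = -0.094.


N = 0.5 * (S/UTS)^(1/b) = 0.5 * (705/866)^(1/-0.094) = 4.4594 cycles

4.4594 cycles


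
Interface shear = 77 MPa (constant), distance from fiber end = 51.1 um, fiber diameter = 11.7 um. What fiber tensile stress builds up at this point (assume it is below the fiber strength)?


Force balance: sigma_f * (pi*d^2/4) = tau * (pi*d) * x  ->  sigma_f = 4 * tau * x / d
sigma_f = 4 * 77 * 51.1 / 11.7 = 1345.2 MPa

1345.2 MPa


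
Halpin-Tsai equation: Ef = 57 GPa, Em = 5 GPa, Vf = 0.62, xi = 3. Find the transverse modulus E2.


eta = (Ef/Em - 1)/(Ef/Em + xi) = (11.4 - 1)/(11.4 + 3) = 0.7222
E2 = Em*(1+xi*eta*Vf)/(1-eta*Vf) = 21.22 GPa

21.22 GPa


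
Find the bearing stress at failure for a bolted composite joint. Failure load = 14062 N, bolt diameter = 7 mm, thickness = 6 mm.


sigma_br = F/(d*h) = 14062/(7*6) = 334.8 MPa

334.8 MPa


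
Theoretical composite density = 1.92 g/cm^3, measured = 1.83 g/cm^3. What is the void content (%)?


Void% = (rho_theo - rho_actual)/rho_theo * 100 = (1.92 - 1.83)/1.92 * 100 = 4.69%

4.69%


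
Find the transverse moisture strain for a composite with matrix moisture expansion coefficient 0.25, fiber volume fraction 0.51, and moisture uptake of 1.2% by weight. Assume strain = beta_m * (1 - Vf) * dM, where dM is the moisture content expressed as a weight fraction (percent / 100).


dM = 1.2/100 = 0.012
strain = beta_m * (1-Vf) * dM = 0.25 * 0.49 * 0.012 = 0.00147

0.00147


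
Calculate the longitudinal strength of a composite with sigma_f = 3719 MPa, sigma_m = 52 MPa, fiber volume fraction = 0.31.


sigma_1 = sigma_f*Vf + sigma_m*(1-Vf) = 3719*0.31 + 52*0.69 = 1188.8 MPa

1188.8 MPa


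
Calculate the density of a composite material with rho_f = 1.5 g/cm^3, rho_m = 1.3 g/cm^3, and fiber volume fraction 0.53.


rho_c = rho_f*Vf + rho_m*(1-Vf) = 1.5*0.53 + 1.3*0.47 = 1.406 g/cm^3

1.406 g/cm^3


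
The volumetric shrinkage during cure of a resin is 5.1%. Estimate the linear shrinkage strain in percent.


Linear shrinkage ≈ vol_shrink/3 = 5.1/3 = 1.7%

1.7%


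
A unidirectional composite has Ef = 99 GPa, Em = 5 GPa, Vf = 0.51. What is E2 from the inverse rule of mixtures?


1/E2 = Vf/Ef + (1-Vf)/Em = 0.51/99 + 0.49/5
E2 = 9.69 GPa

9.69 GPa


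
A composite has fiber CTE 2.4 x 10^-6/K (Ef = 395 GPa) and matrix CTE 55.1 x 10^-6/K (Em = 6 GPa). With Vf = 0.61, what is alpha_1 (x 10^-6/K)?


E1 = Ef*Vf + Em*(1-Vf) = 243.29
alpha_1 = (alpha_f*Ef*Vf + alpha_m*Em*(1-Vf))/E1 = 2.91 x 10^-6/K

2.91 x 10^-6/K


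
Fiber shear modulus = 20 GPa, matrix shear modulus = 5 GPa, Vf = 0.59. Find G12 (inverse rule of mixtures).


1/G12 = Vf/Gf + (1-Vf)/Gm = 0.59/20 + 0.41/5
G12 = 8.97 GPa

8.97 GPa


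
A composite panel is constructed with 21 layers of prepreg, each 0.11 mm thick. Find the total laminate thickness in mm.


h = n * t_ply = 21 * 0.11 = 2.31 mm

2.31 mm


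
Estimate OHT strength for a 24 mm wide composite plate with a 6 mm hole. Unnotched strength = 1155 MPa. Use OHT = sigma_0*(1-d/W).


OHT = sigma_0*(1-d/W) = 1155*(1-6/24) = 866.3 MPa

866.3 MPa


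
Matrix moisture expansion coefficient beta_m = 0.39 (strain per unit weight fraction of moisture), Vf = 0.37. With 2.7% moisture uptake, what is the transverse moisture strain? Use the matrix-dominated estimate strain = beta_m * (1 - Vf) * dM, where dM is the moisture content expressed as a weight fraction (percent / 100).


dM = 2.7/100 = 0.027
strain = beta_m * (1-Vf) * dM = 0.39 * 0.63 * 0.027 = 0.0066339

0.0066339


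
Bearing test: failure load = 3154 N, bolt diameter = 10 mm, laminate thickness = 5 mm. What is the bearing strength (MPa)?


sigma_br = F/(d*h) = 3154/(10*5) = 63.1 MPa

63.1 MPa


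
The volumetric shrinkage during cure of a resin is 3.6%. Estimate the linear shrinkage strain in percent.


Linear shrinkage ≈ vol_shrink/3 = 3.6/3 = 1.2%

1.2%


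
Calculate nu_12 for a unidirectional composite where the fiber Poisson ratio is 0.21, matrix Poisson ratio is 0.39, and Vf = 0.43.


nu_12 = nu_f*Vf + nu_m*(1-Vf) = 0.21*0.43 + 0.39*0.57 = 0.3126

0.3126


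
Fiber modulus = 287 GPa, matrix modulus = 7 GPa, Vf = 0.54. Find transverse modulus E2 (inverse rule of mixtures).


1/E2 = Vf/Ef + (1-Vf)/Em = 0.54/287 + 0.46/7
E2 = 14.79 GPa

14.79 GPa


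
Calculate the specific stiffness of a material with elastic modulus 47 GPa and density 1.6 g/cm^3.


Specific stiffness = E/rho = 47/1.6 = 29.4 GPa/(g/cm^3)

29.4 GPa/(g/cm^3)


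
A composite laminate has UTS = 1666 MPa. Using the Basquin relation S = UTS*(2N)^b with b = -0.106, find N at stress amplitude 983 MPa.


N = 0.5 * (S/UTS)^(1/b) = 0.5 * (983/1666)^(1/-0.106) = 72.5259 cycles

72.5259 cycles


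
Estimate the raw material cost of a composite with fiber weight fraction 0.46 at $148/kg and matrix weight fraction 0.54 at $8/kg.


Cost = cost_f*Wf + cost_m*Wm = 148*0.46 + 8*0.54 = $72.4/kg

$72.4/kg


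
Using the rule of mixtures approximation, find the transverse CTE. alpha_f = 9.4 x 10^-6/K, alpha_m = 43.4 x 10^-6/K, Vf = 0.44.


alpha_2 = alpha_f*Vf + alpha_m*(1-Vf) = 9.4*0.44 + 43.4*0.56 = 28.4 x 10^-6/K

28.4 x 10^-6/K


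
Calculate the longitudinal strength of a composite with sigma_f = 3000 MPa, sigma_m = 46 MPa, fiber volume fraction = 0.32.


sigma_1 = sigma_f*Vf + sigma_m*(1-Vf) = 3000*0.32 + 46*0.68 = 991.3 MPa

991.3 MPa


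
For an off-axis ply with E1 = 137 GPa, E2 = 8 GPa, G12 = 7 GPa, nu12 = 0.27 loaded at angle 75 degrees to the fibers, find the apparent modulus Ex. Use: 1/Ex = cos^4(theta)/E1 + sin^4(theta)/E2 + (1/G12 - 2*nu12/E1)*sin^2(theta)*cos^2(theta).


cos^4(75) = 0.004487, sin^4(75) = 0.870513, sin^2(75)*cos^2(75) = 0.0625
1/G12 - 2*nu12/E1 = 1/7 - 2*0.27/137 = 0.138916 GPa^-1
1/Ex = 0.004487/137 + 0.870513/8 + 0.138916*0.0625 = 0.1175291 GPa^-1
Ex = 8.51 GPa

8.51 GPa


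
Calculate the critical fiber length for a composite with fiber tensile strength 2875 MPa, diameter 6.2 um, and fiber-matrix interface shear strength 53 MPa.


Lc = sigma_f * d / (2 * tau_i) = 2875 * 6.2 / (2 * 53) = 168.2 um

168.2 um


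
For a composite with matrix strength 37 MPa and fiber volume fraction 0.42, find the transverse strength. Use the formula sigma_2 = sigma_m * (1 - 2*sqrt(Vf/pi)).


factor = 1 - 2*sqrt(0.42/pi) = 0.2687
sigma_2 = 37 * 0.2687 = 9.94 MPa

9.94 MPa


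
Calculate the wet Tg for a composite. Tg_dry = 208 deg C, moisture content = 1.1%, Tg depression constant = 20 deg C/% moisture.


Tg_wet = Tg_dry - k*moisture = 208 - 20*1.1 = 186.0 deg C

186.0 deg C


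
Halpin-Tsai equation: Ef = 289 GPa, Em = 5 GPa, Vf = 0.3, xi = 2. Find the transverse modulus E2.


eta = (Ef/Em - 1)/(Ef/Em + xi) = (57.8 - 1)/(57.8 + 2) = 0.9498
E2 = Em*(1+xi*eta*Vf)/(1-eta*Vf) = 10.98 GPa

10.98 GPa


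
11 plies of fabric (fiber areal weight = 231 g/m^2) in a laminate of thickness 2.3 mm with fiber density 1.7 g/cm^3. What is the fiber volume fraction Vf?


Vf = n * FAW / (rho_f * h * 1000) = 11 * 231 / (1.7 * 2.3 * 1000) = 0.6499

0.6499


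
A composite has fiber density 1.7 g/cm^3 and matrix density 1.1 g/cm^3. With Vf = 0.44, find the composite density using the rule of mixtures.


rho_c = rho_f*Vf + rho_m*(1-Vf) = 1.7*0.44 + 1.1*0.56 = 1.364 g/cm^3

1.364 g/cm^3


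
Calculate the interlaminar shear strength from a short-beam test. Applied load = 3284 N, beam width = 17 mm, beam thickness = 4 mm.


ILSS = 3F/(4bh) = 3*3284/(4*17*4) = 36.22 MPa

36.22 MPa


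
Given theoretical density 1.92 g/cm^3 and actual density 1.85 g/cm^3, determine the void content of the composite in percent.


Void% = (rho_theo - rho_actual)/rho_theo * 100 = (1.92 - 1.85)/1.92 * 100 = 3.65%

3.65%


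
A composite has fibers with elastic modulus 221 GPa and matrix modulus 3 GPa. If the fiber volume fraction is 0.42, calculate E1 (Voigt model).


E1 = Ef*Vf + Em*(1-Vf) = 221*0.42 + 3*0.58 = 94.56 GPa

94.56 GPa


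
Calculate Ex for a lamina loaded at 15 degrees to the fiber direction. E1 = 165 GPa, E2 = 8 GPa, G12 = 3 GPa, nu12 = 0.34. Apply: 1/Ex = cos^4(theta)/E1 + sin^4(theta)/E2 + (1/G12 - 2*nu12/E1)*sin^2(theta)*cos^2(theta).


cos^4(15) = 0.870513, sin^4(15) = 0.004487, sin^2(15)*cos^2(15) = 0.0625
1/G12 - 2*nu12/E1 = 1/3 - 2*0.34/165 = 0.329212 GPa^-1
1/Ex = 0.870513/165 + 0.004487/8 + 0.329212*0.0625 = 0.0264125 GPa^-1
Ex = 37.86 GPa

37.86 GPa


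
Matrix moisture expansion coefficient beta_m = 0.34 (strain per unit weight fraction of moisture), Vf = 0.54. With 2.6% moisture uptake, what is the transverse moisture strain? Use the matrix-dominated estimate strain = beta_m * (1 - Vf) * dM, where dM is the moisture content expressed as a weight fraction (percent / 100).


dM = 2.6/100 = 0.026
strain = beta_m * (1-Vf) * dM = 0.34 * 0.46 * 0.026 = 0.0040664

0.0040664


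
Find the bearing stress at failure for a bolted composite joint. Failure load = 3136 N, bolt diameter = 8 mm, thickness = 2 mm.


sigma_br = F/(d*h) = 3136/(8*2) = 196.0 MPa

196.0 MPa


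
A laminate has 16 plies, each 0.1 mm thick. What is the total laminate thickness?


h = n * t_ply = 16 * 0.1 = 1.6 mm

1.6 mm


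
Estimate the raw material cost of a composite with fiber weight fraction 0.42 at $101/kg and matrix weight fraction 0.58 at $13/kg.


Cost = cost_f*Wf + cost_m*Wm = 101*0.42 + 13*0.58 = $49.96/kg

$49.96/kg


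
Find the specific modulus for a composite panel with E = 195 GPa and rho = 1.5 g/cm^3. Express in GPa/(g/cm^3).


Specific stiffness = E/rho = 195/1.5 = 130.0 GPa/(g/cm^3)

130.0 GPa/(g/cm^3)


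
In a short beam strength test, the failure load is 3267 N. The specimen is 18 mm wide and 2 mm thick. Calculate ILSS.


ILSS = 3F/(4bh) = 3*3267/(4*18*2) = 68.06 MPa

68.06 MPa


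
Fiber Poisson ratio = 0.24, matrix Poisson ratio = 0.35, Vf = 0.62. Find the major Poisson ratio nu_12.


nu_12 = nu_f*Vf + nu_m*(1-Vf) = 0.24*0.62 + 0.35*0.38 = 0.2818

0.2818


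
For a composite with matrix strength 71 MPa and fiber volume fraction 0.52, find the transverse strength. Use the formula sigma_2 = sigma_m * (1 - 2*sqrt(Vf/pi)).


factor = 1 - 2*sqrt(0.52/pi) = 0.1863
sigma_2 = 71 * 0.1863 = 13.23 MPa

13.23 MPa


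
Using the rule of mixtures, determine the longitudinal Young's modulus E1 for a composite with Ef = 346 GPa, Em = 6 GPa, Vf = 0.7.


E1 = Ef*Vf + Em*(1-Vf) = 346*0.7 + 6*0.3 = 244.0 GPa

244.0 GPa


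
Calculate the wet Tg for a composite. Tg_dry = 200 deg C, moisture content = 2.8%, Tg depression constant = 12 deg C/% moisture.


Tg_wet = Tg_dry - k*moisture = 200 - 12*2.8 = 166.4 deg C

166.4 deg C
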